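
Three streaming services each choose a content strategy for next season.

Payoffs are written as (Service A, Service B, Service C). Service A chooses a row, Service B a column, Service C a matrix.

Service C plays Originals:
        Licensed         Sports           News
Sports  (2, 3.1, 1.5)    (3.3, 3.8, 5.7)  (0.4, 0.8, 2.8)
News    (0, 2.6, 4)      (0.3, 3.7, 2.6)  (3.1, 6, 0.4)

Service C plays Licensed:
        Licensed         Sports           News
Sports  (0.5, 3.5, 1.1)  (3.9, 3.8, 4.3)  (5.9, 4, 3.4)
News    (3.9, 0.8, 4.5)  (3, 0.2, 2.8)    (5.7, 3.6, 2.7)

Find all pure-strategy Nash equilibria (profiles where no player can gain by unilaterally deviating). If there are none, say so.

Pure-strategy Nash equilibria: (Sports, Sports, Originals) and (Sports, News, Licensed)

For each player, find the best response to each opponent profile; mutual best responses are the pure NE.
Service A against (Licensed, Originals): payoffs 2, 0 → best response Sports.
Service A against (Licensed, Licensed): payoffs 0.5, 3.9 → best response News.
Service A against (Sports, Originals): payoffs 3.3, 0.3 → best response Sports.
Service A against (Sports, Licensed): payoffs 3.9, 3 → best response Sports.
Service A against (News, Originals): payoffs 0.4, 3.1 → best response News.
Service A against (News, Licensed): payoffs 5.9, 5.7 → best response Sports.
Service B against (Sports, Originals): payoffs 3.1, 3.8, 0.8 → best response Sports.
Service B against (Sports, Licensed): payoffs 3.5, 3.8, 4 → best response News.
Service B against (News, Originals): payoffs 2.6, 3.7, 6 → best response News.
Service B against (News, Licensed): payoffs 0.8, 0.2, 3.6 → best response News.
Service C against (Sports, Licensed): payoffs 1.5, 1.1 → best response Originals.
Service C against (Sports, Sports): payoffs 5.7, 4.3 → best response Originals.
Service C against (Sports, News): payoffs 2.8, 3.4 → best response Licensed.
Service C against (News, Licensed): payoffs 4, 4.5 → best response Licensed.
Service C against (News, Sports): payoffs 2.6, 2.8 → best response Licensed.
Service C against (News, News): payoffs 0.4, 2.7 → best response Licensed.
Mutual best responses: (Sports, Sports, Originals); (Sports, News, Licensed).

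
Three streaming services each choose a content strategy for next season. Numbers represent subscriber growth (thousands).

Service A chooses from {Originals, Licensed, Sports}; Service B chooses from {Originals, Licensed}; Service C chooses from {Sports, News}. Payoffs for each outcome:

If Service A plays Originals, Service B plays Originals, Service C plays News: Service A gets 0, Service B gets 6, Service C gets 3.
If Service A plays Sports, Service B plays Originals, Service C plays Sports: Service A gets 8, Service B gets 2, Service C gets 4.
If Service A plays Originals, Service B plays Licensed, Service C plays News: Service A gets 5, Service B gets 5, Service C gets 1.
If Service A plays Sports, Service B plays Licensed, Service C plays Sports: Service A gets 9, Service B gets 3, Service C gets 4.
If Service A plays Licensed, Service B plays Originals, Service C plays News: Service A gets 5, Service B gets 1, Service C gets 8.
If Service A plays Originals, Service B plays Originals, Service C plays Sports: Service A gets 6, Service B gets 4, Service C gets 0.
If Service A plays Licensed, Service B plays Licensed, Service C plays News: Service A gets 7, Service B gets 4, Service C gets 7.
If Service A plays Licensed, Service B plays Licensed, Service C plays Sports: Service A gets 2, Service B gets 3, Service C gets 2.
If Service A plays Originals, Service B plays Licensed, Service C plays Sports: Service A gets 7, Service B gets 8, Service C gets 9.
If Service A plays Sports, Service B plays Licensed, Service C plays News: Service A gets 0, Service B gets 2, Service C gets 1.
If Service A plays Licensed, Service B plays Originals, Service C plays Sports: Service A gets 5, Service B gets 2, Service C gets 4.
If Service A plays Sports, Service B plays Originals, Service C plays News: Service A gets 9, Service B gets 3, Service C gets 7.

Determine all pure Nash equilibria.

(Licensed, Licensed, News), (Sports, Originals, News), (Sports, Licensed, Sports)

For each player, find the best response to each opponent profile; mutual best responses are the pure NE.
Service A against (Originals, Sports): payoffs 6, 5, 8 → best response Sports.
Service A against (Originals, News): payoffs 0, 5, 9 → best response Sports.
Service A against (Licensed, Sports): payoffs 7, 2, 9 → best response Sports.
Service A against (Licensed, News): payoffs 5, 7, 0 → best response Licensed.
Service B against (Originals, Sports): payoffs 4, 8 → best response Licensed.
Service B against (Originals, News): payoffs 6, 5 → best response Originals.
Service B against (Licensed, Sports): payoffs 2, 3 → best response Licensed.
Service B against (Licensed, News): payoffs 1, 4 → best response Licensed.
Service B against (Sports, Sports): payoffs 2, 3 → best response Licensed.
Service B against (Sports, News): payoffs 3, 2 → best response Originals.
Service C against (Originals, Originals): payoffs 0, 3 → best response News.
Service C against (Originals, Licensed): payoffs 9, 1 → best response Sports.
Service C against (Licensed, Originals): payoffs 4, 8 → best response News.
Service C against (Licensed, Licensed): payoffs 2, 7 → best response News.
Service C against (Sports, Originals): payoffs 4, 7 → best response News.
Service C against (Sports, Licensed): payoffs 4, 1 → best response Sports.
Mutual best responses: (Licensed, Licensed, News); (Sports, Originals, News); (Sports, Licensed, Sports).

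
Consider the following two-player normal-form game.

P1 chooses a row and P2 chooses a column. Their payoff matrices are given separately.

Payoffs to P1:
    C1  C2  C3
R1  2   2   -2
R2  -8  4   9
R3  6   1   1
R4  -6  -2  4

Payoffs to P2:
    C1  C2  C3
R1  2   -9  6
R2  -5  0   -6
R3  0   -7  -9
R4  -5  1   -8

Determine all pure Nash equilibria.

(R2, C2) and (R3, C1)

Mark each player's best response to every combination of opponents' strategies; a profile where every player is best-responding is a pure Nash equilibrium.
P1 against C1: payoffs 2, -8, 6, -6 → best response R3.
P1 against C2: payoffs 2, 4, 1, -2 → best response R2.
P1 against C3: payoffs -2, 9, 1, 4 → best response R2.
P2 against R1: payoffs 2, -9, 6 → best response C3.
P2 against R2: payoffs -5, 0, -6 → best response C2.
P2 against R3: payoffs 0, -7, -9 → best response C1.
P2 against R4: payoffs -5, 1, -8 → best response C2.
Mutual best responses: (R2, C2); (R3, C1).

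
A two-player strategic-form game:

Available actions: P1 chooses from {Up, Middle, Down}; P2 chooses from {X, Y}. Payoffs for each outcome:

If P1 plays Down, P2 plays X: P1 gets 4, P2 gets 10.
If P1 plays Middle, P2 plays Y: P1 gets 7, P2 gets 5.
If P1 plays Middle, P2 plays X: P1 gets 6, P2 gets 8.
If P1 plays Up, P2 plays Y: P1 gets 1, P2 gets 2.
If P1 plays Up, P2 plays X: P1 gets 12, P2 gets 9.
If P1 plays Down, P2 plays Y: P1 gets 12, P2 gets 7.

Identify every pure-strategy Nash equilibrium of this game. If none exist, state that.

The unique pure-strategy Nash equilibrium is (Up, X).

Check each profile: it is a Nash equilibrium iff no player can strictly gain by switching unilaterally.
(Up, X): P1 gets 12, best alternative 6; P2 gets 9, best alternative 2. No profitable deviation — NE.
(Up, Y): P1 can switch to Middle (1 → 7). Not NE.
(Middle, X): P1 can switch to Up (6 → 12). Not NE.
(Middle, Y): P1 can switch to Down (7 → 12). Not NE.
(Down, X): P1 can switch to Up (4 → 12). Not NE.
(Down, Y): P2 can switch to X (7 → 10). Not NE.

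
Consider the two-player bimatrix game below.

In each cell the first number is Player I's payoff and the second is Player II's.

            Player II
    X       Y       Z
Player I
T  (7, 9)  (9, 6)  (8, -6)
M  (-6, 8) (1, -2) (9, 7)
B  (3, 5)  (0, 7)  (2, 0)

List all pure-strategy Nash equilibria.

Pure NE: (T, X)

Player I against X: payoffs 7, -6, 3 → best response T.
Player I against Y: payoffs 9, 1, 0 → best response T.
Player I against Z: payoffs 8, 9, 2 → best response M.
Player II against T: payoffs 9, 6, -6 → best response X.
Player II against M: payoffs 8, -2, 7 → best response X.
Player II against B: payoffs 5, 7, 0 → best response Y.
Mutual best responses: (T, X).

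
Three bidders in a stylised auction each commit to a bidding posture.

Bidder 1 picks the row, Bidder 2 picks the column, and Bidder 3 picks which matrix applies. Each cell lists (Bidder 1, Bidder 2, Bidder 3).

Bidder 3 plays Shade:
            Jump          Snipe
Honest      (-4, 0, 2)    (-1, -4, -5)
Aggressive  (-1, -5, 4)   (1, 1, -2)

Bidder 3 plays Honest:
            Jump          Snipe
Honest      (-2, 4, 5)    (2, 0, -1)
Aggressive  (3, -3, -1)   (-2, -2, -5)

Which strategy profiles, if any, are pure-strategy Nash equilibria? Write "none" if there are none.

(Aggressive, Snipe, Shade)

(Honest, Jump, Shade): Bidder 1 can switch to Aggressive (-4 → -1). Not NE.
(Honest, Jump, Honest): Bidder 1 can switch to Aggressive (-2 → 3). Not NE.
(Honest, Snipe, Shade): Bidder 1 can switch to Aggressive (-1 → 1). Not NE.
(Honest, Snipe, Honest): Bidder 2 can switch to Jump (0 → 4). Not NE.
(Aggressive, Jump, Shade): Bidder 2 can switch to Snipe (-5 → 1). Not NE.
(Aggressive, Jump, Honest): Bidder 2 can switch to Snipe (-3 → -2). Not NE.
(Aggressive, Snipe, Shade): Bidder 1 gets 1, best alternative -1; Bidder 2 gets 1, best alternative -5; Bidder 3 gets -2, best alternative -5. No profitable deviation — NE.
(Aggressive, Snipe, Honest): Bidder 1 can switch to Honest (-2 → 2). Not NE.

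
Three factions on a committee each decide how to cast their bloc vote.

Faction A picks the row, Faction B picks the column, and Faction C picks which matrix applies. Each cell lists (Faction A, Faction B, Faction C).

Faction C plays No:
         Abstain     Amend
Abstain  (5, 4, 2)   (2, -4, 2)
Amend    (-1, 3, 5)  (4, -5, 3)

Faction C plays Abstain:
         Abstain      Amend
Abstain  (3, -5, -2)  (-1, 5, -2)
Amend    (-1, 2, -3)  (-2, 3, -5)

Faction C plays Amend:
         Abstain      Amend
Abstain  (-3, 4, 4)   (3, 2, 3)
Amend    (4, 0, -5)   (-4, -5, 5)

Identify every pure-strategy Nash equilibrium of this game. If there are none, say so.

Faction A against (Abstain, No): payoffs 5, -1 → best response Abstain.
Faction A against (Abstain, Abstain): payoffs 3, -1 → best response Abstain.
Faction A against (Abstain, Amend): payoffs -3, 4 → best response Amend.
Faction A against (Amend, No): payoffs 2, 4 → best response Amend.
Faction A against (Amend, Abstain): payoffs -1, -2 → best response Abstain.
Faction A against (Amend, Amend): payoffs 3, -4 → best response Abstain.
Faction B against (Abstain, No): payoffs 4, -4 → best response Abstain.
Faction B against (Abstain, Abstain): payoffs -5, 5 → best response Amend.
Faction B against (Abstain, Amend): payoffs 4, 2 → best response Abstain.
Faction B against (Amend, No): payoffs 3, -5 → best response Abstain.
Faction B against (Amend, Abstain): payoffs 2, 3 → best response Amend.
Faction B against (Amend, Amend): payoffs 0, -5 → best response Abstain.
Faction C against (Abstain, Abstain): payoffs 2, -2, 4 → best response Amend.
Faction C against (Abstain, Amend): payoffs 2, -2, 3 → best response Amend.
Faction C against (Amend, Abstain): payoffs 5, -3, -5 → best response No.
Faction C against (Amend, Amend): payoffs 3, -5, 5 → best response Amend.
No profile is a mutual best response for all players.

No pure-strategy Nash equilibrium.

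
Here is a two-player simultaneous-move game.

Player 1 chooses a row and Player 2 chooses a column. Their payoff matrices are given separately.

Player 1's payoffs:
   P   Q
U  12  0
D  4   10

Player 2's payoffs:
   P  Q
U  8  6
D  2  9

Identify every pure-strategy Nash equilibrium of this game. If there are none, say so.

Pure-strategy Nash equilibria: (U, P), (D, Q)

Player 1 against P: payoffs 12, 4 → best response U.
Player 1 against Q: payoffs 0, 10 → best response D.
Player 2 against U: payoffs 8, 6 → best response P.
Player 2 against D: payoffs 2, 9 → best response Q.
Mutual best responses: (U, P); (D, Q).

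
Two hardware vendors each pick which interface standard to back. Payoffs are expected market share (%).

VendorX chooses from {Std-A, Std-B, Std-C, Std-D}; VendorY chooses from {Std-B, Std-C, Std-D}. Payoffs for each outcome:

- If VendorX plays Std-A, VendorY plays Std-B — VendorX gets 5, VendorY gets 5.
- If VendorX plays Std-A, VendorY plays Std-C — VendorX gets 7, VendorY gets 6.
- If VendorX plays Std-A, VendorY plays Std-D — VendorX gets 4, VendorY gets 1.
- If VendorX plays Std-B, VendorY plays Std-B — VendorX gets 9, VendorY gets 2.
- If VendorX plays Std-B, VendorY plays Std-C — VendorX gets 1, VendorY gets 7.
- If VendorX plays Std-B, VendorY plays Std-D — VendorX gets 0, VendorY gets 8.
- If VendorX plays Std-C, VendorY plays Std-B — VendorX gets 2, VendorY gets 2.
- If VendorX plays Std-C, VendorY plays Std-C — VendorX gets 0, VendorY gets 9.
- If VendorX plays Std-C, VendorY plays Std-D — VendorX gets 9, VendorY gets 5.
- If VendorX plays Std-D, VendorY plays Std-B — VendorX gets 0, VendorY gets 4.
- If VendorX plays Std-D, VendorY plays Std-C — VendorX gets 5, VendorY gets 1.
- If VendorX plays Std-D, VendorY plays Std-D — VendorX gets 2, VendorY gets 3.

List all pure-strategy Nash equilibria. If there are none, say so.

Mark each player's best response to every combination of opponents' strategies; a profile where every player is best-responding is a pure Nash equilibrium.
VendorX against Std-B: payoffs 5, 9, 2, 0 → best response Std-B.
VendorX against Std-C: payoffs 7, 1, 0, 5 → best response Std-A.
VendorX against Std-D: payoffs 4, 0, 9, 2 → best response Std-C.
VendorY against Std-A: payoffs 5, 6, 1 → best response Std-C.
VendorY against Std-B: payoffs 2, 7, 8 → best response Std-D.
VendorY against Std-C: payoffs 2, 9, 5 → best response Std-C.
VendorY against Std-D: payoffs 4, 1, 3 → best response Std-B.
Mutual best responses: (Std-A, Std-C).

The unique pure-strategy Nash equilibrium is (Std-A, Std-C).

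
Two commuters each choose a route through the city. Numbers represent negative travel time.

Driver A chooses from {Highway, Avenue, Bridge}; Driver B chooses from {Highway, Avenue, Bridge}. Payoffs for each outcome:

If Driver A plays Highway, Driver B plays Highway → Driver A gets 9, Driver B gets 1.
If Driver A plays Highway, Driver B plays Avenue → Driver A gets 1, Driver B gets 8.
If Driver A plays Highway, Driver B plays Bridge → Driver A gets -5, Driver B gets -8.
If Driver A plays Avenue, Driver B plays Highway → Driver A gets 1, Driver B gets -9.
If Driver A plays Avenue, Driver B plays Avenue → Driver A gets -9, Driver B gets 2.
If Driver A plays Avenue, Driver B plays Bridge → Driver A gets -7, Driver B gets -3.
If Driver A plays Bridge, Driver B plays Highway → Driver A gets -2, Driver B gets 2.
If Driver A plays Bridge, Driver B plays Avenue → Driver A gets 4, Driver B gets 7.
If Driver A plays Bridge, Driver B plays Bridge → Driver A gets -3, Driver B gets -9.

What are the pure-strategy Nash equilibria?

For each player, find the best response to each opponent profile; mutual best responses are the pure NE.
Driver A against Highway: payoffs 9, 1, -2 → best response Highway.
Driver A against Avenue: payoffs 1, -9, 4 → best response Bridge.
Driver A against Bridge: payoffs -5, -7, -3 → best response Bridge.
Driver B against Highway: payoffs 1, 8, -8 → best response Avenue.
Driver B against Avenue: payoffs -9, 2, -3 → best response Avenue.
Driver B against Bridge: payoffs 2, 7, -9 → best response Avenue.
Mutual best responses: (Bridge, Avenue).

The unique pure-strategy Nash equilibrium is (Bridge, Avenue).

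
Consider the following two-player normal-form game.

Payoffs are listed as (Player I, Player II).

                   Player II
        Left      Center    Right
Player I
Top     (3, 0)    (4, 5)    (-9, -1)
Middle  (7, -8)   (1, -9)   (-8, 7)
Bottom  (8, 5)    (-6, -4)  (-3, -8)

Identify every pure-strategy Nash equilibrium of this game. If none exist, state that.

Pure-strategy Nash equilibria: (Top, Center) and (Bottom, Left)

(Top, Left): Player I can switch to Middle (3 → 7). Not NE.
(Top, Center): Player I gets 4, best alternative 1; Player II gets 5, best alternative 0. No profitable deviation — NE.
(Top, Right): Player I can switch to Middle (-9 → -8). Not NE.
(Middle, Left): Player I can switch to Bottom (7 → 8). Not NE.
(Middle, Center): Player I can switch to Top (1 → 4). Not NE.
(Middle, Right): Player I can switch to Bottom (-8 → -3). Not NE.
(Bottom, Left): Player I gets 8, best alternative 7; Player II gets 5, best alternative -4. No profitable deviation — NE.
(Bottom, Center): Player I can switch to Top (-6 → 4). Not NE.
(Bottom, Right): Player II can switch to Left (-8 → 5). Not NE.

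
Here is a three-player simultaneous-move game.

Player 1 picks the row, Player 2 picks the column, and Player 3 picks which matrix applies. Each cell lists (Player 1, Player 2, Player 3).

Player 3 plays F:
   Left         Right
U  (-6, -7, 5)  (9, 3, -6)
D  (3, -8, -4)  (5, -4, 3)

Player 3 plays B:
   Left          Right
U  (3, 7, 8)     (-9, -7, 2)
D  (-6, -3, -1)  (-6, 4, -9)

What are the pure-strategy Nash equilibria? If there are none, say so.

Pure NE: (U, Left, B)

(U, Left, F): Player 1 can switch to D (-6 → 3). Not NE.
(U, Left, B): Player 1 gets 3, best alternative -6; Player 2 gets 7, best alternative -7; Player 3 gets 8, best alternative 5. No profitable deviation — NE.
(U, Right, F): Player 3 can switch to B (-6 → 2). Not NE.
(U, Right, B): Player 1 can switch to D (-9 → -6). Not NE.
(D, Left, F): Player 2 can switch to Right (-8 → -4). Not NE.
(D, Left, B): Player 1 can switch to U (-6 → 3). Not NE.
(D, Right, F): Player 1 can switch to U (5 → 9). Not NE.
(D, Right, B): Player 3 can switch to F (-9 → 3). Not NE.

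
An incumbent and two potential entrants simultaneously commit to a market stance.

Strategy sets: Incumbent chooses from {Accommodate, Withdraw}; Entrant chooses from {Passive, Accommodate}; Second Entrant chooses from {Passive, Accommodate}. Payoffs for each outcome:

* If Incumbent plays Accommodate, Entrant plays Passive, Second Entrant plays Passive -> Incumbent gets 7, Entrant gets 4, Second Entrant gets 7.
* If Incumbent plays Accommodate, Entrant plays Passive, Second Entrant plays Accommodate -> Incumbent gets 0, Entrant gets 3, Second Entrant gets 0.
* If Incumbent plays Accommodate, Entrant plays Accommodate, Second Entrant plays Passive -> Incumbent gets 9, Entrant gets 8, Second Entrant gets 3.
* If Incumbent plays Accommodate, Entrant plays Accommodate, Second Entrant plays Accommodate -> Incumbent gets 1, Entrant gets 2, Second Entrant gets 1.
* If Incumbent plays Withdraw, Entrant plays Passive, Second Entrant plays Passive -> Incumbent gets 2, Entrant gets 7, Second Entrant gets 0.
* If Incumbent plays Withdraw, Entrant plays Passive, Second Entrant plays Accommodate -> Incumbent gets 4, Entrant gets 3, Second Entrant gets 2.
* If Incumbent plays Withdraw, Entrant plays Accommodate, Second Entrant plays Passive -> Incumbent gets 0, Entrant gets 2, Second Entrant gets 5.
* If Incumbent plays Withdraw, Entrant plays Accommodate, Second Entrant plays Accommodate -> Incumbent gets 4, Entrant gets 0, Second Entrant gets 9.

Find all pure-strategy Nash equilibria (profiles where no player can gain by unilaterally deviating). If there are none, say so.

Pure-strategy Nash equilibria: (Accommodate, Accommodate, Passive), (Withdraw, Passive, Accommodate)

Incumbent against (Passive, Passive): payoffs 7, 2 → best response Accommodate.
Incumbent against (Passive, Accommodate): payoffs 0, 4 → best response Withdraw.
Incumbent against (Accommodate, Passive): payoffs 9, 0 → best response Accommodate.
Incumbent against (Accommodate, Accommodate): payoffs 1, 4 → best response Withdraw.
Entrant against (Accommodate, Passive): payoffs 4, 8 → best response Accommodate.
Entrant against (Accommodate, Accommodate): payoffs 3, 2 → best response Passive.
Entrant against (Withdraw, Passive): payoffs 7, 2 → best response Passive.
Entrant against (Withdraw, Accommodate): payoffs 3, 0 → best response Passive.
Second Entrant against (Accommodate, Passive): payoffs 7, 0 → best response Passive.
Second Entrant against (Accommodate, Accommodate): payoffs 3, 1 → best response Passive.
Second Entrant against (Withdraw, Passive): payoffs 0, 2 → best response Accommodate.
Second Entrant against (Withdraw, Accommodate): payoffs 5, 9 → best response Accommodate.
Mutual best responses: (Accommodate, Accommodate, Passive); (Withdraw, Passive, Accommodate).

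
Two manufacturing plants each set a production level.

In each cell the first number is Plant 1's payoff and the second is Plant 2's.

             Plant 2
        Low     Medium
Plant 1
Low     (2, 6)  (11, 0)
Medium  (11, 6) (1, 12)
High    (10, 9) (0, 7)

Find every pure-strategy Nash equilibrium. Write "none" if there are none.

Mark each player's best response to every combination of opponents' strategies; a profile where every player is best-responding is a pure Nash equilibrium.
Plant 1 against Low: payoffs 2, 11, 10 → best response Medium.
Plant 1 against Medium: payoffs 11, 1, 0 → best response Low.
Plant 2 against Low: payoffs 6, 0 → best response Low.
Plant 2 against Medium: payoffs 6, 12 → best response Medium.
Plant 2 against High: payoffs 9, 7 → best response Low.
No profile is a mutual best response for all players.

There is no pure-strategy Nash equilibrium.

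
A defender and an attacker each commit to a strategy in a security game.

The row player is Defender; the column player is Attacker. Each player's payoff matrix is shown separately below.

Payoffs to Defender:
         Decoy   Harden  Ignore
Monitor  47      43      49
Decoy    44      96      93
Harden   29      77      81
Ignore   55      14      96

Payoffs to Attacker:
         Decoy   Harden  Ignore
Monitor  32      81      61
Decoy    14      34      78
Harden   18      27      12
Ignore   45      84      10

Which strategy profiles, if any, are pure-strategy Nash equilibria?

For each player, find the best response to each opponent profile; mutual best responses are the pure NE.
Defender against Decoy: payoffs 47, 44, 29, 55 → best response Ignore.
Defender against Harden: payoffs 43, 96, 77, 14 → best response Decoy.
Defender against Ignore: payoffs 49, 93, 81, 96 → best response Ignore.
Attacker against Monitor: payoffs 32, 81, 61 → best response Harden.
Attacker against Decoy: payoffs 14, 34, 78 → best response Ignore.
Attacker against Harden: payoffs 18, 27, 12 → best response Harden.
Attacker against Ignore: payoffs 45, 84, 10 → best response Harden.
No profile is a mutual best response for all players.

No pure-strategy Nash equilibrium.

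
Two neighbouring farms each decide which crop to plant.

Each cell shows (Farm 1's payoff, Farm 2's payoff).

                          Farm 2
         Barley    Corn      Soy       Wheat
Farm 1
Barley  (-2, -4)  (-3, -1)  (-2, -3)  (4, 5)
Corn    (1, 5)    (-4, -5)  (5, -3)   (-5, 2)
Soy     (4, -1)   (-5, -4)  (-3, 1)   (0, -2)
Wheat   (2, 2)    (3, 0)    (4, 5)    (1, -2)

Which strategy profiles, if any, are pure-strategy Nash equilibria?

Farm 1 against Barley: payoffs -2, 1, 4, 2 → best response Soy.
Farm 1 against Corn: payoffs -3, -4, -5, 3 → best response Wheat.
Farm 1 against Soy: payoffs -2, 5, -3, 4 → best response Corn.
Farm 1 against Wheat: payoffs 4, -5, 0, 1 → best response Barley.
Farm 2 against Barley: payoffs -4, -1, -3, 5 → best response Wheat.
Farm 2 against Corn: payoffs 5, -5, -3, 2 → best response Barley.
Farm 2 against Soy: payoffs -1, -4, 1, -2 → best response Soy.
Farm 2 against Wheat: payoffs 2, 0, 5, -2 → best response Soy.
Mutual best responses: (Barley, Wheat).

Pure NE: (Barley, Wheat)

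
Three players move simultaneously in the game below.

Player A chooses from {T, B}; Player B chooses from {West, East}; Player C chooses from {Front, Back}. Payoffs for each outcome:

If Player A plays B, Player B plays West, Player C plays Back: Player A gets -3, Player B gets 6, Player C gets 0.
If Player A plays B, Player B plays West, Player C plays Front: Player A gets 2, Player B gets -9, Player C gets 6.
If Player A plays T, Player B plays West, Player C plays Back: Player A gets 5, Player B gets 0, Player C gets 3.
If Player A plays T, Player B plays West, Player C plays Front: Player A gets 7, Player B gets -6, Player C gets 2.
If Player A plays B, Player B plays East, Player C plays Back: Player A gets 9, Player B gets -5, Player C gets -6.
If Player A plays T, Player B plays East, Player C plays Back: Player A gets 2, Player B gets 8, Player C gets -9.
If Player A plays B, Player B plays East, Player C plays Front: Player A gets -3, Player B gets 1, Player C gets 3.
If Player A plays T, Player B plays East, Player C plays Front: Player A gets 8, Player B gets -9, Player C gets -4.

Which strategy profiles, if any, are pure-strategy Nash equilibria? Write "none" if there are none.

This game has no pure Nash equilibrium.

Player A against (West, Front): payoffs 7, 2 → best response T.
Player A against (West, Back): payoffs 5, -3 → best response T.
Player A against (East, Front): payoffs 8, -3 → best response T.
Player A against (East, Back): payoffs 2, 9 → best response B.
Player B against (T, Front): payoffs -6, -9 → best response West.
Player B against (T, Back): payoffs 0, 8 → best response East.
Player B against (B, Front): payoffs -9, 1 → best response East.
Player B against (B, Back): payoffs 6, -5 → best response West.
Player C against (T, West): payoffs 2, 3 → best response Back.
Player C against (T, East): payoffs -4, -9 → best response Front.
Player C against (B, West): payoffs 6, 0 → best response Front.
Player C against (B, East): payoffs 3, -6 → best response Front.
No profile is a mutual best response for all players.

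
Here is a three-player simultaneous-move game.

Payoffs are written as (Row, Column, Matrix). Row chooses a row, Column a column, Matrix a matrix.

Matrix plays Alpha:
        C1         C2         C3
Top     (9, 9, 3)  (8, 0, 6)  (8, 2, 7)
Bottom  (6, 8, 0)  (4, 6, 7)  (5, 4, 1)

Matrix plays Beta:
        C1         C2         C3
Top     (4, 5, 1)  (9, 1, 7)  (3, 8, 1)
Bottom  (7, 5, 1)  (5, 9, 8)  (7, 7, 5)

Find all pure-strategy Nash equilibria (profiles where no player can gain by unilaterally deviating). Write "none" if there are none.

The unique pure-strategy Nash equilibrium is (Top, C1, Alpha).

(Top, C1, Alpha): Row gets 9, best alternative 6; Column gets 9, best alternative 2; Matrix gets 3, best alternative 1. No profitable deviation — NE.
(Top, C1, Beta): Row can switch to Bottom (4 → 7). Not NE.
(Top, C2, Alpha): Column can switch to C1 (0 → 9). Not NE.
(Top, C2, Beta): Column can switch to C1 (1 → 5). Not NE.
(Top, C3, Alpha): Column can switch to C1 (2 → 9). Not NE.
(Top, C3, Beta): Row can switch to Bottom (3 → 7). Not NE.
(Bottom, C1, Alpha): Row can switch to Top (6 → 9). Not NE.
(The remaining 5 profiles each have a profitable deviation by the same check.)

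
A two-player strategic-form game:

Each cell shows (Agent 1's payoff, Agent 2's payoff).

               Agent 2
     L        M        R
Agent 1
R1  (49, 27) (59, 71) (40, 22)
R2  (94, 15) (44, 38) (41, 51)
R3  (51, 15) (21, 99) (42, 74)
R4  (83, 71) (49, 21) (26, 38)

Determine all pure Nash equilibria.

The unique pure-strategy Nash equilibrium is (R1, M).

For each player, find the best response to each opponent profile; mutual best responses are the pure NE.
Agent 1 against L: payoffs 49, 94, 51, 83 → best response R2.
Agent 1 against M: payoffs 59, 44, 21, 49 → best response R1.
Agent 1 against R: payoffs 40, 41, 42, 26 → best response R3.
Agent 2 against R1: payoffs 27, 71, 22 → best response M.
Agent 2 against R2: payoffs 15, 38, 51 → best response R.
Agent 2 against R3: payoffs 15, 99, 74 → best response M.
Agent 2 against R4: payoffs 71, 21, 38 → best response L.
Mutual best responses: (R1, M).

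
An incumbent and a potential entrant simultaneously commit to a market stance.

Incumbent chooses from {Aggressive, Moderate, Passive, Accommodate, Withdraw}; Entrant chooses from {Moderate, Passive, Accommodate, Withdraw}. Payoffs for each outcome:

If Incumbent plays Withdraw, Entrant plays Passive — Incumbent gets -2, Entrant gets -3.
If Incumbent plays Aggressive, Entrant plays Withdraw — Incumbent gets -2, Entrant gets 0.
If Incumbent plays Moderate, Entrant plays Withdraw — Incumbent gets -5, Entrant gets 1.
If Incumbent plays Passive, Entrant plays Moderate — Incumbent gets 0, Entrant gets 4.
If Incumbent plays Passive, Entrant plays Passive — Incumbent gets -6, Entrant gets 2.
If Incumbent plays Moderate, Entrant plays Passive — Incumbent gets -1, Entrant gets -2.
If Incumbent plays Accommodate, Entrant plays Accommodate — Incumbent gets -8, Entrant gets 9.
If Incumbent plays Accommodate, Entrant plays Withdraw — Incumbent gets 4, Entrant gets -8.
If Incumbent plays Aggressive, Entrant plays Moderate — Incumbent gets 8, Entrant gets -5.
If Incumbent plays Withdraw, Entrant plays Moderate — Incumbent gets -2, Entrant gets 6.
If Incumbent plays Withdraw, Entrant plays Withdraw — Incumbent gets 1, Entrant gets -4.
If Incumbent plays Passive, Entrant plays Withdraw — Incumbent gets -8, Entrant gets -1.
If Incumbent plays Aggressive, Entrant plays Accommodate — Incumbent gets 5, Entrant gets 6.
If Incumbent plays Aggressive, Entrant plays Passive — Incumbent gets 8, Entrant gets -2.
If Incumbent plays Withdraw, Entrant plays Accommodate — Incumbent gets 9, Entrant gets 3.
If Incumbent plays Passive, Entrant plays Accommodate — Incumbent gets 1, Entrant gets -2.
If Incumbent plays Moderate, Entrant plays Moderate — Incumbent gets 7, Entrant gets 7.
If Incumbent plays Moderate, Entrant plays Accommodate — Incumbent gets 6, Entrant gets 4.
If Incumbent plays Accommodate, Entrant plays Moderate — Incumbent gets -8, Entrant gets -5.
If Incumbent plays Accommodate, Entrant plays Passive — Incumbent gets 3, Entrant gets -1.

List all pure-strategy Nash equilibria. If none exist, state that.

There is no pure-strategy Nash equilibrium.

(Aggressive, Moderate): Entrant can switch to Passive (-5 → -2). Not NE.
(Aggressive, Passive): Entrant can switch to Accommodate (-2 → 6). Not NE.
(Aggressive, Accommodate): Incumbent can switch to Moderate (5 → 6). Not NE.
(Aggressive, Withdraw): Incumbent can switch to Accommodate (-2 → 4). Not NE.
(Moderate, Moderate): Incumbent can switch to Aggressive (7 → 8). Not NE.
(Moderate, Passive): Incumbent can switch to Aggressive (-1 → 8). Not NE.
(The remaining 14 profiles each have a profitable deviation by the same check.)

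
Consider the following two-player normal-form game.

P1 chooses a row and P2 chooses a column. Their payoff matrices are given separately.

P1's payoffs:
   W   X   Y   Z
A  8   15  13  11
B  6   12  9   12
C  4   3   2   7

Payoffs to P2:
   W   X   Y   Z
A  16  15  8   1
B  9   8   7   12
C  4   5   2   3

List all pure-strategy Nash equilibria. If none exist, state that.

Pure-strategy Nash equilibria: (A, W), (B, Z)

P1 against W: payoffs 8, 6, 4 → best response A.
P1 against X: payoffs 15, 12, 3 → best response A.
P1 against Y: payoffs 13, 9, 2 → best response A.
P1 against Z: payoffs 11, 12, 7 → best response B.
P2 against A: payoffs 16, 15, 8, 1 → best response W.
P2 against B: payoffs 9, 8, 7, 12 → best response Z.
P2 against C: payoffs 4, 5, 2, 3 → best response X.
Mutual best responses: (A, W); (B, Z).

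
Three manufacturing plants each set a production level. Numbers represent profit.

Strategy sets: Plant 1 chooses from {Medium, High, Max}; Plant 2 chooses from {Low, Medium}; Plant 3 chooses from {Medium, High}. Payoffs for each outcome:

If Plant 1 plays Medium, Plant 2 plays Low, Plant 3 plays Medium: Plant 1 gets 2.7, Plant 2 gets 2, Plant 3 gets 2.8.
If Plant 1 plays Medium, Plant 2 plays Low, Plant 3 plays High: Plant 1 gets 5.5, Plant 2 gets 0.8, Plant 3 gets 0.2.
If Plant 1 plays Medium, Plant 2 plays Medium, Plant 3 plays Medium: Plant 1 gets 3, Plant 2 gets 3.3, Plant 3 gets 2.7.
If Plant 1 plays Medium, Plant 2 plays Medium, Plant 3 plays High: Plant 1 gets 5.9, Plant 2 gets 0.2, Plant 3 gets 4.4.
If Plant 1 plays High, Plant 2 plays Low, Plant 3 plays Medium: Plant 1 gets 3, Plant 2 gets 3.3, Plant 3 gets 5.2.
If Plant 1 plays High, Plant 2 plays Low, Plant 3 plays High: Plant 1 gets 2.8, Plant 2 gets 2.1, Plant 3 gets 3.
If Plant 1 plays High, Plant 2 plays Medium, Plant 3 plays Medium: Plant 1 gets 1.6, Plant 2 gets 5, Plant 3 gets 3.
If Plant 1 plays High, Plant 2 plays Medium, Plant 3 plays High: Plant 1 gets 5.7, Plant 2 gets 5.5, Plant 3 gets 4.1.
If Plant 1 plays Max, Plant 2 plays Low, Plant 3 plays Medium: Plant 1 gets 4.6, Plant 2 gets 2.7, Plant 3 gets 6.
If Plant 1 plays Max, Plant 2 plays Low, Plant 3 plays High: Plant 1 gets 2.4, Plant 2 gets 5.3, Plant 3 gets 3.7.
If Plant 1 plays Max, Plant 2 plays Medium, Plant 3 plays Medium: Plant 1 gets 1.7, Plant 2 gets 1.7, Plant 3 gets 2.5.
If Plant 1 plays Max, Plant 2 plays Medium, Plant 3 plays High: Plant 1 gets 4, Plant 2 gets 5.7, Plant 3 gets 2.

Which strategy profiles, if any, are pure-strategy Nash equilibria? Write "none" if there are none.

Plant 1 against (Low, Medium): payoffs 2.7, 3, 4.6 → best response Max.
Plant 1 against (Low, High): payoffs 5.5, 2.8, 2.4 → best response Medium.
Plant 1 against (Medium, Medium): payoffs 3, 1.6, 1.7 → best response Medium.
Plant 1 against (Medium, High): payoffs 5.9, 5.7, 4 → best response Medium.
Plant 2 against (Medium, Medium): payoffs 2, 3.3 → best response Medium.
Plant 2 against (Medium, High): payoffs 0.8, 0.2 → best response Low.
Plant 2 against (High, Medium): payoffs 3.3, 5 → best response Medium.
Plant 2 against (High, High): payoffs 2.1, 5.5 → best response Medium.
Plant 2 against (Max, Medium): payoffs 2.7, 1.7 → best response Low.
Plant 2 against (Max, High): payoffs 5.3, 5.7 → best response Medium.
Plant 3 against (Medium, Low): payoffs 2.8, 0.2 → best response Medium.
Plant 3 against (Medium, Medium): payoffs 2.7, 4.4 → best response High.
Plant 3 against (High, Low): payoffs 5.2, 3 → best response Medium.
Plant 3 against (High, Medium): payoffs 3, 4.1 → best response High.
Plant 3 against (Max, Low): payoffs 6, 3.7 → best response Medium.
Plant 3 against (Max, Medium): payoffs 2.5, 2 → best response Medium.
Mutual best responses: (Max, Low, Medium).

Pure NE: (Max, Low, Medium)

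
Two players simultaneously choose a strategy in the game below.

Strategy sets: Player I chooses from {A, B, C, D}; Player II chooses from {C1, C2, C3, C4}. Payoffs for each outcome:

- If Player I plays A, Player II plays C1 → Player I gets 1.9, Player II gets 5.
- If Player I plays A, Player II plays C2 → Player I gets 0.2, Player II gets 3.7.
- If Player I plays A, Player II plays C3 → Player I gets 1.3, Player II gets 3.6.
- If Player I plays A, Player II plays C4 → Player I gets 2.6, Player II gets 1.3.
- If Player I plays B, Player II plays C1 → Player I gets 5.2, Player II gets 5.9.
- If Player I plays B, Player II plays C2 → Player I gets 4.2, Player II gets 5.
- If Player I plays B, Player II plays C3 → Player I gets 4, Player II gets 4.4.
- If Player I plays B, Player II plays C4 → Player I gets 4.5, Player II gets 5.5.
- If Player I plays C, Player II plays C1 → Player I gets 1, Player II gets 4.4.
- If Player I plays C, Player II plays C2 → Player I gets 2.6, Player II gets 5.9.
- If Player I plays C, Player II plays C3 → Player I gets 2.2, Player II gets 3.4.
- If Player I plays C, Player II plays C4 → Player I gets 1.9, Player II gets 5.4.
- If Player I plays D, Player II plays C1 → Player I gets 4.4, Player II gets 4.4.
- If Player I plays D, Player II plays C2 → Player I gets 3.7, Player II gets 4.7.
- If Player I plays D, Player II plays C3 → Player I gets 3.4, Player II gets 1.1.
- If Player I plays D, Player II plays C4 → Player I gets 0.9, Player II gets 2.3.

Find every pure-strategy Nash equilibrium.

(B, C1)

Mark each player's best response to every combination of opponents' strategies; a profile where every player is best-responding is a pure Nash equilibrium.
Player I against C1: payoffs 1.9, 5.2, 1, 4.4 → best response B.
Player I against C2: payoffs 0.2, 4.2, 2.6, 3.7 → best response B.
Player I against C3: payoffs 1.3, 4, 2.2, 3.4 → best response B.
Player I against C4: payoffs 2.6, 4.5, 1.9, 0.9 → best response B.
Player II against A: payoffs 5, 3.7, 3.6, 1.3 → best response C1.
Player II against B: payoffs 5.9, 5, 4.4, 5.5 → best response C1.
Player II against C: payoffs 4.4, 5.9, 3.4, 5.4 → best response C2.
Player II against D: payoffs 4.4, 4.7, 1.1, 2.3 → best response C2.
Mutual best responses: (B, C1).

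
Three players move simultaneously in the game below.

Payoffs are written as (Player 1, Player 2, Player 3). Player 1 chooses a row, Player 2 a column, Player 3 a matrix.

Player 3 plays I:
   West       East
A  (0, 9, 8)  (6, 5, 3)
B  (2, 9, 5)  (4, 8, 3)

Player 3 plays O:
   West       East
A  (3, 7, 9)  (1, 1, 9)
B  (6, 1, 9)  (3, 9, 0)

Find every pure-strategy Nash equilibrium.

No pure-strategy Nash equilibrium.

For each player, find the best response to each opponent profile; mutual best responses are the pure NE.
Player 1 against (West, I): payoffs 0, 2 → best response B.
Player 1 against (West, O): payoffs 3, 6 → best response B.
Player 1 against (East, I): payoffs 6, 4 → best response A.
Player 1 against (East, O): payoffs 1, 3 → best response B.
Player 2 against (A, I): payoffs 9, 5 → best response West.
Player 2 against (A, O): payoffs 7, 1 → best response West.
Player 2 against (B, I): payoffs 9, 8 → best response West.
Player 2 against (B, O): payoffs 1, 9 → best response East.
Player 3 against (A, West): payoffs 8, 9 → best response O.
Player 3 against (A, East): payoffs 3, 9 → best response O.
Player 3 against (B, West): payoffs 5, 9 → best response O.
Player 3 against (B, East): payoffs 3, 0 → best response I.
No profile is a mutual best response for all players.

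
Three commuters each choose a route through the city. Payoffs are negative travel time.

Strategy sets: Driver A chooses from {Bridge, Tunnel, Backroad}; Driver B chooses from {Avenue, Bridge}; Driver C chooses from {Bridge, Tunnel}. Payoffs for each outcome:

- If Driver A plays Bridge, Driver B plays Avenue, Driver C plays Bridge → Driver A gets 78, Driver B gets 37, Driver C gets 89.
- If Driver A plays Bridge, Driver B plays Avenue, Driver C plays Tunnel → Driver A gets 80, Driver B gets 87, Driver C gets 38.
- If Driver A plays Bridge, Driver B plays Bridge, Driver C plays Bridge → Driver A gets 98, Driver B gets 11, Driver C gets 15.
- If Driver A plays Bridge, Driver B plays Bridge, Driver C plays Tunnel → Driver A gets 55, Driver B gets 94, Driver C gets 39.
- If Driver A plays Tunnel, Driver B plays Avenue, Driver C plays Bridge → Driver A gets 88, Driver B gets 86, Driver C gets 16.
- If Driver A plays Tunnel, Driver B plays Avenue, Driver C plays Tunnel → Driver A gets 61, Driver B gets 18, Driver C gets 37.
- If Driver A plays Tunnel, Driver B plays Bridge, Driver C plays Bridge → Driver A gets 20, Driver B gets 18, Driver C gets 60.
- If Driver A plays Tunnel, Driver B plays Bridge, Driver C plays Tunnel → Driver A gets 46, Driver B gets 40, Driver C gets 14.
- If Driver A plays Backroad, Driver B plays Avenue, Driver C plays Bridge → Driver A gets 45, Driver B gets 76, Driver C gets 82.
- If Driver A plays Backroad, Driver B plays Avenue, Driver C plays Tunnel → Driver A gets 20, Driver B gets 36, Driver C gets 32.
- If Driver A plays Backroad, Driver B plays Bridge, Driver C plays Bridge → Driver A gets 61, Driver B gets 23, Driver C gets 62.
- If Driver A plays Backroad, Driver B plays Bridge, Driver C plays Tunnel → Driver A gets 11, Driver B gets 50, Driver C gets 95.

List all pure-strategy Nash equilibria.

The unique pure-strategy Nash equilibrium is (Bridge, Bridge, Tunnel).

Check each profile: it is a Nash equilibrium iff no player can strictly gain by switching unilaterally.
(Bridge, Avenue, Bridge): Driver A can switch to Tunnel (78 → 88). Not NE.
(Bridge, Avenue, Tunnel): Driver B can switch to Bridge (87 → 94). Not NE.
(Bridge, Bridge, Bridge): Driver B can switch to Avenue (11 → 37). Not NE.
(Bridge, Bridge, Tunnel): Driver A gets 55, best alternative 46; Driver B gets 94, best alternative 87; Driver C gets 39, best alternative 15. No profitable deviation — NE.
(Tunnel, Avenue, Bridge): Driver C can switch to Tunnel (16 → 37). Not NE.
(Tunnel, Avenue, Tunnel): Driver A can switch to Bridge (61 → 80). Not NE.
(Tunnel, Bridge, Bridge): Driver A can switch to Bridge (20 → 98). Not NE.
(Tunnel, Bridge, Tunnel): Driver A can switch to Bridge (46 → 55). Not NE.
(Backroad, Avenue, Bridge): Driver A can switch to Bridge (45 → 78). Not NE.
(Backroad, Avenue, Tunnel): Driver A can switch to Bridge (20 → 80). Not NE.
(Backroad, Bridge, Bridge): Driver A can switch to Bridge (61 → 98). Not NE.
(The remaining 1 profile has a profitable deviation by the same check.)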